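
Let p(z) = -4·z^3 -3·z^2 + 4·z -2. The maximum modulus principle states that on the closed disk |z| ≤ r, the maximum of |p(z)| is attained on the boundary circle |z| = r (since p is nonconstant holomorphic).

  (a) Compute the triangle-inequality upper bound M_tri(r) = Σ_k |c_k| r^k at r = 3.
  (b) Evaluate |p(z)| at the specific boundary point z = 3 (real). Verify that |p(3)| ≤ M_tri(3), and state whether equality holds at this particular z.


Coefficients: c_0 = -2, c_1 = 4, c_2 = -3, c_3 = -4. Radius r = 3.
Part (a). Triangle bound: M_tri(r) = Σ_k |c_k| r^k
  = |-2|·3^0 + |4|·3^1 + |-3|·3^2 + |-4|·3^3
  = 2 + 12 + 27 + 108 = 149.
This bounds M(r) := max_{|z|=r} |p(z)| from above; equality holds iff all terms c_k z^k can be made to align in phase at a single z on |z|=r.
Part (b). At z = 3 (real, on the circle |z| = r):
  p(3) = (-2)·3^0 + (4)·3^1 + (-3)·3^2 + (-4)·3^3 = -125.
  |p(3)| = 125.
Check: |p(3)| = 125 ≤ 149 = M_tri(3). ✓ Equality does not hold at z = 3 (the coefficients have mixed signs, so the terms do not all align in phase there).

M_tri(3) = 149; |p(3)| = 125; equality at z=3: no.


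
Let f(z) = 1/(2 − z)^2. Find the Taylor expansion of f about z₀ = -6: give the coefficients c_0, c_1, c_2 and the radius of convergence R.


Let w = z − z₀, so z = z₀ + w.
Then 2 − z = 2 − (z₀ + w) = (2 − z₀) − w = 8 − w.
f(z) = 1/(8 − w)^2 = (1/(8)^2) · (1 − w/(8))^{−2}.
By the binomial series (1−u)^{−2} = Σ_{n≥0} C(n+1, 1) u^n for |u|<1, with u = w/(8):
  c_n = C(n+1, 1) / (8)^(n+2).
  c_0 = 1/(8)^2 = 1/64.
  c_1 = 2/(8)^3 = 1/256.
  c_2 = 3/(8)^4 = 3/4096.
The series is valid for |w/d| < 1, i.e. |z − z₀| < |d|.
Radius of convergence: R = |2 − z₀| = |8| = 8 (distance from z₀ to the singularity z = 2).

c_0 = 1/64, c_1 = 1/256, c_2 = 3/4096; R = 8.


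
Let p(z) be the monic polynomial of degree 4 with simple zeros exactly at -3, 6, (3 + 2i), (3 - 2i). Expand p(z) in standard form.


The polynomial is p(z) = ∏_{α ∈ S} (z − α), where S = {-3, 6, (3 + 2i), (3 - 2i)}.
Expanding the product yields: p(z) = z^4 -9·z^3 + 13·z^2 + 69·z -234.
Note conjugate pairs combine to real quadratics: (z − (3+2i))(z − (3−2i)) = z² − 6z + 13.
The resulting polynomial has degree 4 and real coefficients as required.

p(z) = z^4 -9·z^3 + 13·z^2 + 69·z -234.


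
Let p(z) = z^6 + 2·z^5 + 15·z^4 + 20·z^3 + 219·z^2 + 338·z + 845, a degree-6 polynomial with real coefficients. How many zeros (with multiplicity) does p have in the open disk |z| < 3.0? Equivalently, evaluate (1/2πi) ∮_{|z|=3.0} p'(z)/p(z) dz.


The zeros of p are: (2 + 3i), (2 - 3i), (-2 + 3i), (-2 - 3i), (-1 + 2i), (-1 - 2i).
Their magnitudes are: 3.606, 3.606, 3.606, 3.606, 2.236, 2.236.
Zeros with |z| < R = 3.0: (-1 + 2i), (-1 - 2i).
Count = 2.
By the argument principle, (1/2πi) ∮_{|z|=R} p'(z)/p(z) dz equals exactly this count.

Number of zeros inside |z| < 3.0: 2.


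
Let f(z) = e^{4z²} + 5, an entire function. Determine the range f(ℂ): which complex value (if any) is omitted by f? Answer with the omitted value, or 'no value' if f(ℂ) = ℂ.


Little Picard bounds the complement of f(ℂ) to at most one point.
The exponent g(z) = 4z² is a nonconstant polynomial, hence surjective onto ℂ. So e^{g(z)} takes every value in {e^w : w ∈ ℂ} = ℂ ∖ {0}. Adding 5 shifts the range to ℂ ∖ {5}. f omits exactly 5.

Omitted value: 5.


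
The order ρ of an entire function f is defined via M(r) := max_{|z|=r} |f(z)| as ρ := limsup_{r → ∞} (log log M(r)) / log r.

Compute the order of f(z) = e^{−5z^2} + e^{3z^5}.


Each summand is entire of order 2 and 5 respectively (as in the single-exponential case). The order of a sum is at most the max of the orders, so ρ ≤ 5. For the lower bound: on |z|=r choose arg z so that 3z^5 is real positive; then |e^{3z^5}| = e^{3r^5} while |e^{-5z^2}| ≤ e^{5r^2} = o(e^{3r^5}). So |f| ≥ e^{3r^5}(1 − o(1)) and ρ ≥ 5. Hence ρ = max(2, 5) = 5.
Therefore ρ = 5.

Order ρ = 5.


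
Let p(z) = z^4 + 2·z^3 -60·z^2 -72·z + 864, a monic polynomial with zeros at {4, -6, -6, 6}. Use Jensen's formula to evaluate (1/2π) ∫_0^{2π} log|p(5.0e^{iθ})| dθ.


Zeros: -6, -6, 4, 6; r = 5.0.
Inside |z| < r: 4. Outside (|z| ≥ r): -6, -6, 6.
p(0) = 864, so log|p(0)| = log(864) = 6.7616.
Apply Jensen: I(r) = log|p(0)| + Σ_k log(r/|z_k|), summed over zeros inside |z| < r.
  log(r/|z_k|) for z_k = 4: log(5.0/4) = 0.2231
  Outside zeros (-6, -6, 6) contribute nothing to the Jensen sum.
Sum over inside zeros: 0.2231.
I(r) = log|p(0)| + (inside sum) = 6.7616 + 0.2231 = 6.9847.
Note: since some zeros are outside |z| ≤ r, the simplified n·log(r) form does NOT apply — only the inside zeros contribute.

I(r) ≈ 6.9847.


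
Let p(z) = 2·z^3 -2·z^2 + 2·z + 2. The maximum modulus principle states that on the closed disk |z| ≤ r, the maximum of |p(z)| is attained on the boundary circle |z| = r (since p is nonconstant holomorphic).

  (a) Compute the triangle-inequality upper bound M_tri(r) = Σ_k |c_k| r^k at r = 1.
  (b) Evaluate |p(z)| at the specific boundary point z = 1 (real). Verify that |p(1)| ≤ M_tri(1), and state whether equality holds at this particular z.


Coefficients: c_0 = 2, c_1 = 2, c_2 = -2, c_3 = 2. Radius r = 1.
Part (a). Triangle bound: M_tri(r) = Σ_k |c_k| r^k
  = |2|·1^0 + |2|·1^1 + |-2|·1^2 + |2|·1^3
  = 2 + 2 + 2 + 2 = 8.
This bounds M(r) := max_{|z|=r} |p(z)| from above; equality holds iff all terms c_k z^k can be made to align in phase at a single z on |z|=r.
Part (b). At z = 1 (real, on the circle |z| = r):
  p(1) = (2)·1^0 + (2)·1^1 + (-2)·1^2 + (2)·1^3 = 4.
  |p(1)| = 4.
Check: |p(1)| = 4 ≤ 8 = M_tri(1). ✓ Equality does not hold at z = 1 (the coefficients have mixed signs, so the terms do not all align in phase there).

M_tri(1) = 8; |p(1)| = 4; equality at z=1: no.


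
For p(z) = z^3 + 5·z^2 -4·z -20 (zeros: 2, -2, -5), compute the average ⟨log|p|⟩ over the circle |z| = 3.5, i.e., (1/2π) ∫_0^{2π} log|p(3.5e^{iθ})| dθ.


Zeros: -5, -2, 2; r = 3.5.
Inside |z| < r: -2, 2. Outside (|z| ≥ r): -5.
p(0) = -20, so log|p(0)| = log(20) = 2.9957.
Apply Jensen: I(r) = log|p(0)| + Σ_k log(r/|z_k|), summed over zeros inside |z| < r.
  log(r/|z_k|) for z_k = 2: log(3.5/2) = 0.5596
  log(r/|z_k|) for z_k = -2: log(3.5/2) = 0.5596
  Outside zeros (-5) contribute nothing to the Jensen sum.
Sum over inside zeros: 1.1192.
I(r) = log|p(0)| + (inside sum) = 2.9957 + 1.1192 = 4.1150.
Note: since some zeros are outside |z| ≤ r, the simplified n·log(r) form does NOT apply — only the inside zeros contribute.

I(r) ≈ 4.1150.


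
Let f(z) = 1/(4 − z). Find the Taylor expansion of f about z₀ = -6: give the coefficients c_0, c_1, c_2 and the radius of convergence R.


Let w = z − z₀, so z = z₀ + w.
Then 4 − z = 4 − (z₀ + w) = (4 − z₀) − w = 10 − w.
f(z) = 1/(10 − w) = (1/(10)) · 1/(1 − w/(10)) = Σ_{n≥0} w^n / (10)^(n+1).
So c_n = 1/(10)^(n+1):
  c_0 = 1/(10)^1 = 1/10.
  c_1 = 1/(10)^2 = 1/100.
  c_2 = 1/(10)^3 = 1/1000.
The series is valid for |w/d| < 1, i.e. |z − z₀| < |d|.
Radius of convergence: R = |4 − z₀| = |10| = 10 (distance from z₀ to the singularity z = 4).

c_0 = 1/10, c_1 = 1/100, c_2 = 1/1000; R = 10.


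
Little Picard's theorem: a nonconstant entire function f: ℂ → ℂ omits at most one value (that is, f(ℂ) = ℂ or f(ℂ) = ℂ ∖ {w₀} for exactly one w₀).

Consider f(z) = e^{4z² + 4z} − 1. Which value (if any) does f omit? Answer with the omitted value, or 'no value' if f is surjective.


Little Picard bounds the complement of f(ℂ) to at most one point.
The exponent g(z) = 4z² + 4z is a nonconstant polynomial, hence surjective onto ℂ. So e^{g(z)} takes every value in {e^w : w ∈ ℂ} = ℂ ∖ {0}. Adding -1 shifts the range to ℂ ∖ {-1}. f omits exactly -1.

Omitted value: -1.


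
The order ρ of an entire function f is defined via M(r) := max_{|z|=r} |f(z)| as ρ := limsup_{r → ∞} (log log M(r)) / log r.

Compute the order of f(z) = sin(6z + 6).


sin(w) is a linear combination of e^{iw} and e^{−iw} (or e^w, e^{−w} in the hyperbolic case), so |sin(w)| ≤ e^{|w|}. With w = 6z + 6, |w| ≤ 6|z| + 6 = 6r + 6 on |z| = r, giving M(r) ≤ e^{6r + 6}, so ρ ≤ 1. On a suitable ray (z = it for sin/cos; z = t for sinh/cosh, t real → ∞), |sin(6z + 6)| grows like e^{6|t|}/2, so ρ ≥ 1. Hence ρ = 1.
Therefore ρ = 1.

Order ρ = 1.


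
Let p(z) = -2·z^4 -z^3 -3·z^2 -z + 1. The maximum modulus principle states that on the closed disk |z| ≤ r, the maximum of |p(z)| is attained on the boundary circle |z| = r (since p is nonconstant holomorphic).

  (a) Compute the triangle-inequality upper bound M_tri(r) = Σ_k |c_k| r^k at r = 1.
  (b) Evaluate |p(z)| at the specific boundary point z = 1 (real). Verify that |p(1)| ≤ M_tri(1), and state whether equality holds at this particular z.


Coefficients: c_0 = 1, c_1 = -1, c_2 = -3, c_3 = -1, c_4 = -2. Radius r = 1.
Part (a). Triangle bound: M_tri(r) = Σ_k |c_k| r^k
  = |1|·1^0 + |-1|·1^1 + |-3|·1^2 + |-1|·1^3 + |-2|·1^4
  = 1 + 1 + 3 + 1 + 2 = 8.
This bounds M(r) := max_{|z|=r} |p(z)| from above; equality holds iff all terms c_k z^k can be made to align in phase at a single z on |z|=r.
Part (b). At z = 1 (real, on the circle |z| = r):
  p(1) = (1)·1^0 + (-1)·1^1 + (-3)·1^2 + (-1)·1^3 + (-2)·1^4 = -6.
  |p(1)| = 6.
Check: |p(1)| = 6 ≤ 8 = M_tri(1). ✓ Equality does not hold at z = 1 (the coefficients have mixed signs, so the terms do not all align in phase there).

M_tri(1) = 8; |p(1)| = 6; equality at z=1: no.


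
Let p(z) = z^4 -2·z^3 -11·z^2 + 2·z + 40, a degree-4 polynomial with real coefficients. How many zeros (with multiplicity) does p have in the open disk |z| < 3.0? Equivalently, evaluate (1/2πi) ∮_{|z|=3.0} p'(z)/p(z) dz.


The zeros of p are: 2, (-2 + 1i), (-2 - 1i), 4.
Their magnitudes are: 2, 2.236, 2.236, 4.
Zeros with |z| < R = 3.0: 2, (-2 + 1i), (-2 - 1i).
Count = 3.
By the argument principle, (1/2πi) ∮_{|z|=R} p'(z)/p(z) dz equals exactly this count.

Number of zeros inside |z| < 3.0: 3.


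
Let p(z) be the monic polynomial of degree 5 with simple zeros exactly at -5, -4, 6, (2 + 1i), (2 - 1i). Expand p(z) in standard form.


The polynomial is p(z) = ∏_{α ∈ S} (z − α), where S = {-5, -4, 6, (2 + 1i), (2 - 1i)}.
Expanding the product yields: p(z) = z^5 -z^4 -41·z^3 + 31·z^2 + 310·z -600.
Note conjugate pairs combine to real quadratics: (z − (2+1i))(z − (2−1i)) = z² − 4z + 5.
The resulting polynomial has degree 5 and real coefficients as required.

p(z) = z^5 -z^4 -41·z^3 + 31·z^2 + 310·z -600.


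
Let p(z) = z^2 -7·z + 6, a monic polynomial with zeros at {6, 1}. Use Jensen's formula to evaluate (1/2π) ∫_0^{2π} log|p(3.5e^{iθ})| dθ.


Zeros: 1, 6; r = 3.5.
Inside |z| < r: 1. Outside (|z| ≥ r): 6.
p(0) = 6, so log|p(0)| = log(6) = 1.7918.
Apply Jensen: I(r) = log|p(0)| + Σ_k log(r/|z_k|), summed over zeros inside |z| < r.
  log(r/|z_k|) for z_k = 1: log(3.5/1) = 1.2528
  Outside zeros (6) contribute nothing to the Jensen sum.
Sum over inside zeros: 1.2528.
I(r) = log|p(0)| + (inside sum) = 1.7918 + 1.2528 = 3.0445.
Note: since some zeros are outside |z| ≤ r, the simplified n·log(r) form does NOT apply — only the inside zeros contribute.

I(r) ≈ 3.0445.


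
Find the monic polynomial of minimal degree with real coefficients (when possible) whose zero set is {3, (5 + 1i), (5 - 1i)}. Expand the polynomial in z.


The polynomial is p(z) = ∏_{α ∈ S} (z − α), where S = {3, (5 + 1i), (5 - 1i)}.
Expanding the product yields: p(z) = z^3 -13·z^2 + 56·z -78.
Note conjugate pairs combine to real quadratics: (z − (5+1i))(z − (5−1i)) = z² − 10z + 26.
The resulting polynomial has degree 3 and real coefficients as required.

p(z) = z^3 -13·z^2 + 56·z -78.


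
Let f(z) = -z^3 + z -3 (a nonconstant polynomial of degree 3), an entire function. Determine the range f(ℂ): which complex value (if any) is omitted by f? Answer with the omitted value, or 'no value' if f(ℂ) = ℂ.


Little Picard bounds the complement of f(ℂ) to at most one point.
For every w ∈ ℂ, the equation p(z) − w = 0 is a nonconstant polynomial in z and hence has at least one root by the fundamental theorem of algebra. So p is surjective onto ℂ, omitting no value.

Omitted value: no value.


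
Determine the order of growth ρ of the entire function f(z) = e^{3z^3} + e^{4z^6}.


Each summand is entire of order 3 and 6 respectively (as in the single-exponential case). The order of a sum is at most the max of the orders, so ρ ≤ 6. For the lower bound: on |z|=r choose arg z so that 4z^6 is real positive; then |e^{4z^6}| = e^{4r^6} while |e^{3z^3}| ≤ e^{3r^3} = o(e^{4r^6}). So |f| ≥ e^{4r^6}(1 − o(1)) and ρ ≥ 6. Hence ρ = max(3, 6) = 6.
Therefore ρ = 6.

Order ρ = 6.


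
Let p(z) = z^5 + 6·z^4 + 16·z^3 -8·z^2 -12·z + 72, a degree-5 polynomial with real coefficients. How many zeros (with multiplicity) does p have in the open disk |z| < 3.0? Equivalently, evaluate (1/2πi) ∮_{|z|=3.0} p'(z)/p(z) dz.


The zeros of p are: -2, (1 + 1i), (1 - 1i), (-3 + 3i), (-3 - 3i).
Their magnitudes are: 2, 1.414, 1.414, 4.243, 4.243.
Zeros with |z| < R = 3.0: -2, (1 + 1i), (1 - 1i).
Count = 3.
By the argument principle, (1/2πi) ∮_{|z|=R} p'(z)/p(z) dz equals exactly this count.

Number of zeros inside |z| < 3.0: 3.


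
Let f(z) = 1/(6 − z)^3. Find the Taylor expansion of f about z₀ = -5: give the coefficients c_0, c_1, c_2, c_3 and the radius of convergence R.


Let w = z − z₀, so z = z₀ + w.
Then 6 − z = 6 − (z₀ + w) = (6 − z₀) − w = 11 − w.
f(z) = 1/(11 − w)^3 = (1/(11)^3) · (1 − w/(11))^{−3}.
By the binomial series (1−u)^{−3} = Σ_{n≥0} C(n+2, 2) u^n for |u|<1, with u = w/(11):
  c_n = C(n+2, 2) / (11)^(n+3).
  c_0 = 1/(11)^3 = 1/1331.
  c_1 = 3/(11)^4 = 3/14641.
  c_2 = 6/(11)^5 = 6/161051.
  c_3 = 10/(11)^6 = 10/1771561.
The series is valid for |w/d| < 1, i.e. |z − z₀| < |d|.
Radius of convergence: R = |6 − z₀| = |11| = 11 (distance from z₀ to the singularity z = 6).

c_0 = 1/1331, c_1 = 3/14641, c_2 = 6/161051, c_3 = 10/1771561; R = 11.


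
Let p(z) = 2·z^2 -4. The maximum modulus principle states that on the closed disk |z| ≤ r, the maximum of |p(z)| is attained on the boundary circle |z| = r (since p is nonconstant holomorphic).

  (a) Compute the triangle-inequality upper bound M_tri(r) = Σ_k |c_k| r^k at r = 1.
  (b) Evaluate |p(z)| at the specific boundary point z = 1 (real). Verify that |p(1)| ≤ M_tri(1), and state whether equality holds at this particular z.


Coefficients: c_0 = -4, c_1 = 0, c_2 = 2. Radius r = 1.
Part (a). Triangle bound: M_tri(r) = Σ_k |c_k| r^k
  = |-4|·1^0 + |0|·1^1 + |2|·1^2
  = 4 + 0 + 2 = 6.
This bounds M(r) := max_{|z|=r} |p(z)| from above; equality holds iff all terms c_k z^k can be made to align in phase at a single z on |z|=r.
Part (b). At z = 1 (real, on the circle |z| = r):
  p(1) = (-4)·1^0 + (0)·1^1 + (2)·1^2 = -2.
  |p(1)| = 2.
Check: |p(1)| = 2 ≤ 6 = M_tri(1). ✓ Equality does not hold at z = 1 (the coefficients have mixed signs, so the terms do not all align in phase there).

M_tri(1) = 6; |p(1)| = 2; equality at z=1: no.


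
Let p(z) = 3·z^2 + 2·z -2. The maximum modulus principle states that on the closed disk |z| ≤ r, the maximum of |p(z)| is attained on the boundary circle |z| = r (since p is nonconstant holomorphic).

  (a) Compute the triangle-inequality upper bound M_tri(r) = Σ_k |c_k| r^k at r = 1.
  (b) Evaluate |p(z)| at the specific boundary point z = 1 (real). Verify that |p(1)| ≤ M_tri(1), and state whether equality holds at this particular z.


Coefficients: c_0 = -2, c_1 = 2, c_2 = 3. Radius r = 1.
Part (a). Triangle bound: M_tri(r) = Σ_k |c_k| r^k
  = |-2|·1^0 + |2|·1^1 + |3|·1^2
  = 2 + 2 + 3 = 7.
This bounds M(r) := max_{|z|=r} |p(z)| from above; equality holds iff all terms c_k z^k can be made to align in phase at a single z on |z|=r.
Part (b). At z = 1 (real, on the circle |z| = r):
  p(1) = (-2)·1^0 + (2)·1^1 + (3)·1^2 = 3.
  |p(1)| = 3.
Check: |p(1)| = 3 ≤ 7 = M_tri(1). ✓ Equality does not hold at z = 1 (the coefficients have mixed signs, so the terms do not all align in phase there).

M_tri(1) = 7; |p(1)| = 3; equality at z=1: no.


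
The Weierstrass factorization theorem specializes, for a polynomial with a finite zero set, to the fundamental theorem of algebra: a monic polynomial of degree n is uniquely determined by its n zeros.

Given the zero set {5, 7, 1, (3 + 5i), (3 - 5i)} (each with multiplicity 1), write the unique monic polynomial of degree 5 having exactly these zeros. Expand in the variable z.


The polynomial is p(z) = ∏_{α ∈ S} (z − α), where S = {5, 7, 1, (3 + 5i), (3 - 5i)}.
Expanding the product yields: p(z) = z^5 -19·z^4 + 159·z^3 -759·z^2 + 1808·z -1190.
Note conjugate pairs combine to real quadratics: (z − (3+5i))(z − (3−5i)) = z² − 6z + 34.
The resulting polynomial has degree 5 and real coefficients as required.

p(z) = z^5 -19·z^4 + 159·z^3 -759·z^2 + 1808·z -1190.


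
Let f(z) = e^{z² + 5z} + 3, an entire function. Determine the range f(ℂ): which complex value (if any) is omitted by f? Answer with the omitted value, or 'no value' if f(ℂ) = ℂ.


Little Picard bounds the complement of f(ℂ) to at most one point.
The exponent g(z) = z² + 5z is a nonconstant polynomial, hence surjective onto ℂ. So e^{g(z)} takes every value in {e^w : w ∈ ℂ} = ℂ ∖ {0}. Adding 3 shifts the range to ℂ ∖ {3}. f omits exactly 3.

Omitted value: 3.


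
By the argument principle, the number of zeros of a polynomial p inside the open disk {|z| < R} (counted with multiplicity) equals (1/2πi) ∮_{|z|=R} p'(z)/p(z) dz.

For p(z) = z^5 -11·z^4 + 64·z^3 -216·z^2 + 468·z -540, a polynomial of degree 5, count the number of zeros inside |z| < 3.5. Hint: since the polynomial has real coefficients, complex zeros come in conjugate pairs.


The zeros of p are: (1 + 3i), (1 - 3i), 3, (3 + 3i), (3 - 3i).
Their magnitudes are: 3.162, 3.162, 3, 4.243, 4.243.
Zeros with |z| < R = 3.5: (1 + 3i), (1 - 3i), 3.
Count = 3.
By the argument principle, (1/2πi) ∮_{|z|=R} p'(z)/p(z) dz equals exactly this count.

Number of zeros inside |z| < 3.5: 3.


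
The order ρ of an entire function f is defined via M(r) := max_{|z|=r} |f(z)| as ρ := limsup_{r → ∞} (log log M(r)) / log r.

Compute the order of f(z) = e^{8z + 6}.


|e^{8z + 6}| = e^{Re(8·z) + 6} ≤ e^{8|z|^1 + 6} = e^{8r^1 + 6} on |z| = r, so ρ ≤ 1. Choosing z on |z|=r so that 8·z is real positive (always possible by picking arg z appropriately) gives |f(z)| = e^{8r^1 + 6}, matching the bound. The additive constant 6 does not affect log log M(r) ~ 1·log r. Hence ρ = 1.
Therefore ρ = 1.

Order ρ = 1.


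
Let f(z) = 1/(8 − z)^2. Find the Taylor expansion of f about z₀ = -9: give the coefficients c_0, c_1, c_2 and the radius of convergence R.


Let w = z − z₀, so z = z₀ + w.
Then 8 − z = 8 − (z₀ + w) = (8 − z₀) − w = 17 − w.
f(z) = 1/(17 − w)^2 = (1/(17)^2) · (1 − w/(17))^{−2}.
By the binomial series (1−u)^{−2} = Σ_{n≥0} C(n+1, 1) u^n for |u|<1, with u = w/(17):
  c_n = C(n+1, 1) / (17)^(n+2).
  c_0 = 1/(17)^2 = 1/289.
  c_1 = 2/(17)^3 = 2/4913.
  c_2 = 3/(17)^4 = 3/83521.
The series is valid for |w/d| < 1, i.e. |z − z₀| < |d|.
Radius of convergence: R = |8 − z₀| = |17| = 17 (distance from z₀ to the singularity z = 8).

c_0 = 1/289, c_1 = 2/4913, c_2 = 3/83521; R = 17.


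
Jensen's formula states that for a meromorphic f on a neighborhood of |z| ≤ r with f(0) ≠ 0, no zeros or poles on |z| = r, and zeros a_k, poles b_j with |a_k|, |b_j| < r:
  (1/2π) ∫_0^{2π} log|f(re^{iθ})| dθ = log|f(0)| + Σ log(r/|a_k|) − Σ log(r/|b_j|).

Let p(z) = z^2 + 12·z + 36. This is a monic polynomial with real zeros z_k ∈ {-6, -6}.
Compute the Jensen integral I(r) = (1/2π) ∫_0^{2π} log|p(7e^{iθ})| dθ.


Zeros: -6, -6; r = 7.
Inside |z| < r: -6, -6. Outside (|z| ≥ r): ∅.
p(0) = 36, so log|p(0)| = log(36) = 3.5835.
Apply Jensen: I(r) = log|p(0)| + Σ_k log(r/|z_k|), summed over zeros inside |z| < r.
  log(r/|z_k|) for z_k = -6: log(7/6) = 0.1542
  log(r/|z_k|) for z_k = -6: log(7/6) = 0.1542
Sum over inside zeros: 0.3083.
I(r) = log|p(0)| + (inside sum) = 3.5835 + 0.3083 = 3.8918.
Closed form (all zeros inside, monic): I(r) = n·log(r) = 2·log(7) = 3.8918. ✓

I(r) ≈ 3.8918.


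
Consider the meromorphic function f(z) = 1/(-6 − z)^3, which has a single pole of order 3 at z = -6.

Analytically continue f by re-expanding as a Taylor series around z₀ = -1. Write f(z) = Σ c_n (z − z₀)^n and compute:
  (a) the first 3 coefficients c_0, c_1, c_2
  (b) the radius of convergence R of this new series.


Let w = z − z₀, so z = z₀ + w.
Then -6 − z = -6 − (z₀ + w) = (-6 − z₀) − w = -5 − w.
f(z) = 1/(-5 − w)^3 = (1/(-5)^3) · (1 − w/(-5))^{−3}.
By the binomial series (1−u)^{−3} = Σ_{n≥0} C(n+2, 2) u^n for |u|<1, with u = w/(-5):
  c_n = C(n+2, 2) / (-5)^(n+3).
  c_0 = 1/(-5)^3 = -1/125.
  c_1 = 3/(-5)^4 = 3/625.
  c_2 = 6/(-5)^5 = -6/3125.
The series is valid for |w/d| < 1, i.e. |z − z₀| < |d|.
Radius of convergence: R = |-6 − z₀| = |-5| = 5 (distance from z₀ to the singularity z = -6).

c_0 = -1/125, c_1 = 3/625, c_2 = -6/3125; R = 5.


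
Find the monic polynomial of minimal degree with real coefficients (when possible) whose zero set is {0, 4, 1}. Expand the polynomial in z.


The polynomial is p(z) = ∏_{α ∈ S} (z − α), where S = {0, 4, 1}.
Expanding the product yields: p(z) = z^3 -5·z^2 + 4·z.
The resulting polynomial has degree 3 and real coefficients as required.

p(z) = z^3 -5·z^2 + 4·z.


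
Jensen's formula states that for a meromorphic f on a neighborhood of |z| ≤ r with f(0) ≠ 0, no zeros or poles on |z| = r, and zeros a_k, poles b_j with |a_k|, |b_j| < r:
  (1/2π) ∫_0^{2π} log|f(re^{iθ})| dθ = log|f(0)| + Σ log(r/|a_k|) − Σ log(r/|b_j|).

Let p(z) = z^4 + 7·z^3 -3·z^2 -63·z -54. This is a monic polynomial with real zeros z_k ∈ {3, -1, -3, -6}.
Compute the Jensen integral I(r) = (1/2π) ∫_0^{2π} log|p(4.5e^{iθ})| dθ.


Zeros: -6, -3, -1, 3; r = 4.5.
Inside |z| < r: -3, -1, 3. Outside (|z| ≥ r): -6.
p(0) = -54, so log|p(0)| = log(54) = 3.9890.
Apply Jensen: I(r) = log|p(0)| + Σ_k log(r/|z_k|), summed over zeros inside |z| < r.
  log(r/|z_k|) for z_k = 3: log(4.5/3) = 0.4055
  log(r/|z_k|) for z_k = -1: log(4.5/1) = 1.5041
  log(r/|z_k|) for z_k = -3: log(4.5/3) = 0.4055
  Outside zeros (-6) contribute nothing to the Jensen sum.
Sum over inside zeros: 2.3150.
I(r) = log|p(0)| + (inside sum) = 3.9890 + 2.3150 = 6.3040.
Note: since some zeros are outside |z| ≤ r, the simplified n·log(r) form does NOT apply — only the inside zeros contribute.

I(r) ≈ 6.3040.


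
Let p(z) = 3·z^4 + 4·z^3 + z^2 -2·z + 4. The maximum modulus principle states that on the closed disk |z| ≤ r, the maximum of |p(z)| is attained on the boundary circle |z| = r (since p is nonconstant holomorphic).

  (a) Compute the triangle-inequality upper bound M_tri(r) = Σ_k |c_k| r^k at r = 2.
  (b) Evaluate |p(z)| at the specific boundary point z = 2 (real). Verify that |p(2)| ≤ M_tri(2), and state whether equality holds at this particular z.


Coefficients: c_0 = 4, c_1 = -2, c_2 = 1, c_3 = 4, c_4 = 3. Radius r = 2.
Part (a). Triangle bound: M_tri(r) = Σ_k |c_k| r^k
  = |4|·2^0 + |-2|·2^1 + |1|·2^2 + |4|·2^3 + |3|·2^4
  = 4 + 4 + 4 + 32 + 48 = 92.
This bounds M(r) := max_{|z|=r} |p(z)| from above; equality holds iff all terms c_k z^k can be made to align in phase at a single z on |z|=r.
Part (b). At z = 2 (real, on the circle |z| = r):
  p(2) = (4)·2^0 + (-2)·2^1 + (1)·2^2 + (4)·2^3 + (3)·2^4 = 84.
  |p(2)| = 84.
Check: |p(2)| = 84 ≤ 92 = M_tri(2). ✓ Equality does not hold at z = 2 (the coefficients have mixed signs, so the terms do not all align in phase there).

M_tri(2) = 92; |p(2)| = 84; equality at z=2: no.


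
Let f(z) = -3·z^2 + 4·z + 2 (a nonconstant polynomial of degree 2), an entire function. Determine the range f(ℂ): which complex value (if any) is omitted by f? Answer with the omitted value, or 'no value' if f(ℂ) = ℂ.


Little Picard bounds the complement of f(ℂ) to at most one point.
For every w ∈ ℂ, the equation p(z) − w = 0 is a nonconstant polynomial in z and hence has at least one root by the fundamental theorem of algebra. So p is surjective onto ℂ, omitting no value.

Omitted value: no value.


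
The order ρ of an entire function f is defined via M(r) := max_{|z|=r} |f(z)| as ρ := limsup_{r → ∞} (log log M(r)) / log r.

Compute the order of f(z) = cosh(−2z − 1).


cosh(w) is a linear combination of e^{iw} and e^{−iw} (or e^w, e^{−w} in the hyperbolic case), so |cosh(w)| ≤ e^{|w|}. With w = −2z − 1, |w| ≤ 2|z| + 1 = 2r + 1 on |z| = r, giving M(r) ≤ e^{2r + 1}, so ρ ≤ 1. On a suitable ray (z = it for sin/cos; z = t for sinh/cosh, t real → ∞), |cosh(−2z − 1)| grows like e^{2|t|}/2, so ρ ≥ 1. Hence ρ = 1.
Therefore ρ = 1.

Order ρ = 1.


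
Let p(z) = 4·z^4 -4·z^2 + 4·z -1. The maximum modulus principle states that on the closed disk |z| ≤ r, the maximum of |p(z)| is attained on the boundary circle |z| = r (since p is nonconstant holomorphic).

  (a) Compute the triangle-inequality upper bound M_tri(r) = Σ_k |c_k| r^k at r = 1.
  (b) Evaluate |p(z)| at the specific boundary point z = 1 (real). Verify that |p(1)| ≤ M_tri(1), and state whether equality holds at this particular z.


Coefficients: c_0 = -1, c_1 = 4, c_2 = -4, c_3 = 0, c_4 = 4. Radius r = 1.
Part (a). Triangle bound: M_tri(r) = Σ_k |c_k| r^k
  = |-1|·1^0 + |4|·1^1 + |-4|·1^2 + |0|·1^3 + |4|·1^4
  = 1 + 4 + 4 + 0 + 4 = 13.
This bounds M(r) := max_{|z|=r} |p(z)| from above; equality holds iff all terms c_k z^k can be made to align in phase at a single z on |z|=r.
Part (b). At z = 1 (real, on the circle |z| = r):
  p(1) = (-1)·1^0 + (4)·1^1 + (-4)·1^2 + (0)·1^3 + (4)·1^4 = 3.
  |p(1)| = 3.
Check: |p(1)| = 3 ≤ 13 = M_tri(1). ✓ Equality does not hold at z = 1 (the coefficients have mixed signs, so the terms do not all align in phase there).

M_tri(1) = 13; |p(1)| = 3; equality at z=1: no.


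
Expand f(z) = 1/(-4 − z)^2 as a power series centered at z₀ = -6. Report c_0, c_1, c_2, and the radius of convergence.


Let w = z − z₀, so z = z₀ + w.
Then -4 − z = -4 − (z₀ + w) = (-4 − z₀) − w = 2 − w.
f(z) = 1/(2 − w)^2 = (1/(2)^2) · (1 − w/(2))^{−2}.
By the binomial series (1−u)^{−2} = Σ_{n≥0} C(n+1, 1) u^n for |u|<1, with u = w/(2):
  c_n = C(n+1, 1) / (2)^(n+2).
  c_0 = 1/(2)^2 = 1/4.
  c_1 = 2/(2)^3 = 1/4.
  c_2 = 3/(2)^4 = 3/16.
The series is valid for |w/d| < 1, i.e. |z − z₀| < |d|.
Radius of convergence: R = |-4 − z₀| = |2| = 2 (distance from z₀ to the singularity z = -4).

c_0 = 1/4, c_1 = 1/4, c_2 = 3/16; R = 2.


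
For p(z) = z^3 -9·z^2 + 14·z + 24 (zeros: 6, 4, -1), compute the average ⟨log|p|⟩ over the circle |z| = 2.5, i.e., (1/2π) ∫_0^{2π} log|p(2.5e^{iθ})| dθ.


Zeros: -1, 4, 6; r = 2.5.
Inside |z| < r: -1. Outside (|z| ≥ r): 4, 6.
p(0) = 24, so log|p(0)| = log(24) = 3.1781.
Apply Jensen: I(r) = log|p(0)| + Σ_k log(r/|z_k|), summed over zeros inside |z| < r.
  log(r/|z_k|) for z_k = -1: log(2.5/1) = 0.9163
  Outside zeros (4, 6) contribute nothing to the Jensen sum.
Sum over inside zeros: 0.9163.
I(r) = log|p(0)| + (inside sum) = 3.1781 + 0.9163 = 4.0943.
Note: since some zeros are outside |z| ≤ r, the simplified n·log(r) form does NOT apply — only the inside zeros contribute.

I(r) ≈ 4.0943.


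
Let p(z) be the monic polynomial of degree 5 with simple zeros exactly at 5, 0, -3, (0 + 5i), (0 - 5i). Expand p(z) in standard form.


The polynomial is p(z) = ∏_{α ∈ S} (z − α), where S = {5, 0, -3, (0 + 5i), (0 - 5i)}.
Expanding the product yields: p(z) = z^5 -2·z^4 + 10·z^3 -50·z^2 -375·z.
Note conjugate pairs combine to real quadratics: (z − (0+5i))(z − (0−5i)) = z² + 25.
The resulting polynomial has degree 5 and real coefficients as required.

p(z) = z^5 -2·z^4 + 10·z^3 -50·z^2 -375·z.


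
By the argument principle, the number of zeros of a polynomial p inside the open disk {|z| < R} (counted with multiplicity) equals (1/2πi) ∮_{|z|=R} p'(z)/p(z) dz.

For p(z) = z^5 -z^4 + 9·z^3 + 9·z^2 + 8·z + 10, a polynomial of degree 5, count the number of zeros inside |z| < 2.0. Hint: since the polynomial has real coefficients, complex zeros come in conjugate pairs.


The zeros of p are: -1, (1 + 3i), (1 - 3i), (0 + 1i), (0 - 1i).
Their magnitudes are: 1, 3.162, 3.162, 1, 1.
Zeros with |z| < R = 2.0: -1, (0 + 1i), (0 - 1i).
Count = 3.
By the argument principle, (1/2πi) ∮_{|z|=R} p'(z)/p(z) dz equals exactly this count.

Number of zeros inside |z| < 2.0: 3.


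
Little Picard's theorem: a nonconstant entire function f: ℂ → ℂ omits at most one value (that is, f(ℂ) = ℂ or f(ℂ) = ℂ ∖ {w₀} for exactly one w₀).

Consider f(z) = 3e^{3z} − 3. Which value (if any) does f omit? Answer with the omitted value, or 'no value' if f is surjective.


Little Picard bounds the complement of f(ℂ) to at most one point.
e^{3z} is never zero on ℂ, so 3·e^{3z} takes every value in ℂ ∖ {0}. Adding -3 shifts the range to ℂ ∖ {-3}. Thus f omits exactly the value -3.

Omitted value: -3.


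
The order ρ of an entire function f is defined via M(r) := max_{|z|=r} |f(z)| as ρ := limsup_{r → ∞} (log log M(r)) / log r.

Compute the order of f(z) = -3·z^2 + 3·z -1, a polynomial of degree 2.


|f(z)| ≤ Σ|c_k|·r^k = O(r^2) as r → ∞. Polynomial growth is O(e^{r^ε}) for every ε > 0 (since r^2/e^{r^ε} → 0), so ρ ≤ ε for all ε > 0, i.e. ρ = 0. Every nonconstant polynomial has order 0.
Therefore ρ = 0.

Order ρ = 0.


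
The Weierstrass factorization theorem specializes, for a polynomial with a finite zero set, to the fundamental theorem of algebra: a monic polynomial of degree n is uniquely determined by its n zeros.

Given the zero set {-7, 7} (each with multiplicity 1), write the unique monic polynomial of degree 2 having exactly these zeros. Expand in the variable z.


The polynomial is p(z) = ∏_{α ∈ S} (z − α), where S = {-7, 7}.
Expanding the product yields: p(z) = z^2 -49.
The resulting polynomial has degree 2 and real coefficients as required.

p(z) = z^2 -49.


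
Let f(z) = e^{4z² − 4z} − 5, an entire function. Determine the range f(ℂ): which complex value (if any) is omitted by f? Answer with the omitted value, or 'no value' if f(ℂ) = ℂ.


Little Picard bounds the complement of f(ℂ) to at most one point.
The exponent g(z) = 4z² − 4z is a nonconstant polynomial, hence surjective onto ℂ. So e^{g(z)} takes every value in {e^w : w ∈ ℂ} = ℂ ∖ {0}. Adding -5 shifts the range to ℂ ∖ {-5}. f omits exactly -5.

Omitted value: -5.


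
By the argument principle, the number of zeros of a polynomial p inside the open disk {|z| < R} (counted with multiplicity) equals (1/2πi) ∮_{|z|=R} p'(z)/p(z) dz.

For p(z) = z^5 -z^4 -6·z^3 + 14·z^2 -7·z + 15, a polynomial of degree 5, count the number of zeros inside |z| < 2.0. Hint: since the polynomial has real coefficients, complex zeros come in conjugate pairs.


The zeros of p are: (0 + 1i), (0 - 1i), (2 + 1i), (2 - 1i), -3.
Their magnitudes are: 1, 1, 2.236, 2.236, 3.
Zeros with |z| < R = 2.0: (0 + 1i), (0 - 1i).
Count = 2.
By the argument principle, (1/2πi) ∮_{|z|=R} p'(z)/p(z) dz equals exactly this count.

Number of zeros inside |z| < 2.0: 2.


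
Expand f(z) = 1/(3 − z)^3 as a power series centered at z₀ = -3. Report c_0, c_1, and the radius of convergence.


Let w = z − z₀, so z = z₀ + w.
Then 3 − z = 3 − (z₀ + w) = (3 − z₀) − w = 6 − w.
f(z) = 1/(6 − w)^3 = (1/(6)^3) · (1 − w/(6))^{−3}.
By the binomial series (1−u)^{−3} = Σ_{n≥0} C(n+2, 2) u^n for |u|<1, with u = w/(6):
  c_n = C(n+2, 2) / (6)^(n+3).
  c_0 = 1/(6)^3 = 1/216.
  c_1 = 3/(6)^4 = 1/432.
The series is valid for |w/d| < 1, i.e. |z − z₀| < |d|.
Radius of convergence: R = |3 − z₀| = |6| = 6 (distance from z₀ to the singularity z = 3).

c_0 = 1/216, c_1 = 1/432; R = 6.


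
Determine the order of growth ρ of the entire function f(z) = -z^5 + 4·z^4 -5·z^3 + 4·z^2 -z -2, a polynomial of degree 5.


|f(z)| ≤ Σ|c_k|·r^k = O(r^5) as r → ∞. Polynomial growth is O(e^{r^ε}) for every ε > 0 (since r^5/e^{r^ε} → 0), so ρ ≤ ε for all ε > 0, i.e. ρ = 0. Every nonconstant polynomial has order 0.
Therefore ρ = 0.

Order ρ = 0.


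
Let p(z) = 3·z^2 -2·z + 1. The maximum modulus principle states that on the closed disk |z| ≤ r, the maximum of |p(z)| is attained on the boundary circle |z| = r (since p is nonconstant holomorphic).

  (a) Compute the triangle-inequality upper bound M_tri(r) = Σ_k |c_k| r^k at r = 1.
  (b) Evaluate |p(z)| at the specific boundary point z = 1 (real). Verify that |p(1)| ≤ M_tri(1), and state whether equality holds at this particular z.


Coefficients: c_0 = 1, c_1 = -2, c_2 = 3. Radius r = 1.
Part (a). Triangle bound: M_tri(r) = Σ_k |c_k| r^k
  = |1|·1^0 + |-2|·1^1 + |3|·1^2
  = 1 + 2 + 3 = 6.
This bounds M(r) := max_{|z|=r} |p(z)| from above; equality holds iff all terms c_k z^k can be made to align in phase at a single z on |z|=r.
Part (b). At z = 1 (real, on the circle |z| = r):
  p(1) = (1)·1^0 + (-2)·1^1 + (3)·1^2 = 2.
  |p(1)| = 2.
Check: |p(1)| = 2 ≤ 6 = M_tri(1). ✓ Equality does not hold at z = 1 (the coefficients have mixed signs, so the terms do not all align in phase there).

M_tri(1) = 6; |p(1)| = 2; equality at z=1: no.


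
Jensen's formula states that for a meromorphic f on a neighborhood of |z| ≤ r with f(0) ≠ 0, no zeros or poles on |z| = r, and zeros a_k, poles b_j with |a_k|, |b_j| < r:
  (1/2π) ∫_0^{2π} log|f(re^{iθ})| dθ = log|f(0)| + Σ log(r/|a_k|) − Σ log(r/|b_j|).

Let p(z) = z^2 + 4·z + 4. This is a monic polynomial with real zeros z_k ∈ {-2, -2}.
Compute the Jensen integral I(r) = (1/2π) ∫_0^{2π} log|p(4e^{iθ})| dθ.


Zeros: -2, -2; r = 4.
Inside |z| < r: -2, -2. Outside (|z| ≥ r): ∅.
p(0) = 4, so log|p(0)| = log(4) = 1.3863.
Apply Jensen: I(r) = log|p(0)| + Σ_k log(r/|z_k|), summed over zeros inside |z| < r.
  log(r/|z_k|) for z_k = -2: log(4/2) = 0.6931
  log(r/|z_k|) for z_k = -2: log(4/2) = 0.6931
Sum over inside zeros: 1.3863.
I(r) = log|p(0)| + (inside sum) = 1.3863 + 1.3863 = 2.7726.
Closed form (all zeros inside, monic): I(r) = n·log(r) = 2·log(4) = 2.7726. ✓

I(r) ≈ 2.7726.


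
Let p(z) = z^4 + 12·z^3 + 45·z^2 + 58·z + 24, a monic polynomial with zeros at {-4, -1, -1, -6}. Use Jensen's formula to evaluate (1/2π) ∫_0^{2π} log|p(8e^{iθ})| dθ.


Zeros: -6, -4, -1, -1; r = 8.
Inside |z| < r: -6, -4, -1, -1. Outside (|z| ≥ r): ∅.
p(0) = 24, so log|p(0)| = log(24) = 3.1781.
Apply Jensen: I(r) = log|p(0)| + Σ_k log(r/|z_k|), summed over zeros inside |z| < r.
  log(r/|z_k|) for z_k = -4: log(8/4) = 0.6931
  log(r/|z_k|) for z_k = -1: log(8/1) = 2.0794
  log(r/|z_k|) for z_k = -1: log(8/1) = 2.0794
  log(r/|z_k|) for z_k = -6: log(8/6) = 0.2877
Sum over inside zeros: 5.1397.
I(r) = log|p(0)| + (inside sum) = 3.1781 + 5.1397 = 8.3178.
Closed form (all zeros inside, monic): I(r) = n·log(r) = 4·log(8) = 8.3178. ✓

I(r) ≈ 8.3178.


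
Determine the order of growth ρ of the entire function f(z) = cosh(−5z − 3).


cosh(w) is a linear combination of e^{iw} and e^{−iw} (or e^w, e^{−w} in the hyperbolic case), so |cosh(w)| ≤ e^{|w|}. With w = −5z − 3, |w| ≤ 5|z| + 3 = 5r + 3 on |z| = r, giving M(r) ≤ e^{5r + 3}, so ρ ≤ 1. On a suitable ray (z = it for sin/cos; z = t for sinh/cosh, t real → ∞), |cosh(−5z − 3)| grows like e^{5|t|}/2, so ρ ≥ 1. Hence ρ = 1.
Therefore ρ = 1.

Order ρ = 1.


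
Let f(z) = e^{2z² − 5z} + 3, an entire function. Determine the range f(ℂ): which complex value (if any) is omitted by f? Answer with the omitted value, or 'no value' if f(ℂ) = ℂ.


Little Picard bounds the complement of f(ℂ) to at most one point.
The exponent g(z) = 2z² − 5z is a nonconstant polynomial, hence surjective onto ℂ. So e^{g(z)} takes every value in {e^w : w ∈ ℂ} = ℂ ∖ {0}. Adding 3 shifts the range to ℂ ∖ {3}. f omits exactly 3.

Omitted value: 3.


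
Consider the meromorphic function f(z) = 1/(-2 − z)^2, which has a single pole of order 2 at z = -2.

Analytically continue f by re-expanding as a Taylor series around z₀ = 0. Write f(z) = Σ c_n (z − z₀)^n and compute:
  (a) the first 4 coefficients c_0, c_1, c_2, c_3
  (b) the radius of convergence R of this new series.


Let w = z − z₀, so z = z₀ + w.
Then -2 − z = -2 − (z₀ + w) = (-2 − z₀) − w = -2 − w.
f(z) = 1/(-2 − w)^2 = (1/(-2)^2) · (1 − w/(-2))^{−2}.
By the binomial series (1−u)^{−2} = Σ_{n≥0} C(n+1, 1) u^n for |u|<1, with u = w/(-2):
  c_n = C(n+1, 1) / (-2)^(n+2).
  c_0 = 1/(-2)^2 = 1/4.
  c_1 = 2/(-2)^3 = -1/4.
  c_2 = 3/(-2)^4 = 3/16.
  c_3 = 4/(-2)^5 = -1/8.
The series is valid for |w/d| < 1, i.e. |z − z₀| < |d|.
Radius of convergence: R = |-2 − z₀| = |-2| = 2 (distance from z₀ to the singularity z = -2).

c_0 = 1/4, c_1 = -1/4, c_2 = 3/16, c_3 = -1/8; R = 2.


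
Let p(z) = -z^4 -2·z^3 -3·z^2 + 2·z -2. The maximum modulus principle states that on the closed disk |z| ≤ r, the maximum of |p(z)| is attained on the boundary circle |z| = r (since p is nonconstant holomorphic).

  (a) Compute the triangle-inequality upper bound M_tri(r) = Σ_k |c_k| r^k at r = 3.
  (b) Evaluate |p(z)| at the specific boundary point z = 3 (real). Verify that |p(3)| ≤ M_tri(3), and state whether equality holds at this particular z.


Coefficients: c_0 = -2, c_1 = 2, c_2 = -3, c_3 = -2, c_4 = -1. Radius r = 3.
Part (a). Triangle bound: M_tri(r) = Σ_k |c_k| r^k
  = |-2|·3^0 + |2|·3^1 + |-3|·3^2 + |-2|·3^3 + |-1|·3^4
  = 2 + 6 + 27 + 54 + 81 = 170.
This bounds M(r) := max_{|z|=r} |p(z)| from above; equality holds iff all terms c_k z^k can be made to align in phase at a single z on |z|=r.
Part (b). At z = 3 (real, on the circle |z| = r):
  p(3) = (-2)·3^0 + (2)·3^1 + (-3)·3^2 + (-2)·3^3 + (-1)·3^4 = -158.
  |p(3)| = 158.
Check: |p(3)| = 158 ≤ 170 = M_tri(3). ✓ Equality does not hold at z = 3 (the coefficients have mixed signs, so the terms do not all align in phase there).

M_tri(3) = 170; |p(3)| = 158; equality at z=3: no.


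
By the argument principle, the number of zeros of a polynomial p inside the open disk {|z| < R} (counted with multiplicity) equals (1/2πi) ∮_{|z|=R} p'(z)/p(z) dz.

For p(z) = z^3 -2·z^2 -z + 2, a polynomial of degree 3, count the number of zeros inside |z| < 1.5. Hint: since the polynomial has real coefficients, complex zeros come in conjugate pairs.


The zeros of p are: 2, -1, 1.
Their magnitudes are: 2, 1, 1.
Zeros with |z| < R = 1.5: -1, 1.
Count = 2.
By the argument principle, (1/2πi) ∮_{|z|=R} p'(z)/p(z) dz equals exactly this count.

Number of zeros inside |z| < 1.5: 2.


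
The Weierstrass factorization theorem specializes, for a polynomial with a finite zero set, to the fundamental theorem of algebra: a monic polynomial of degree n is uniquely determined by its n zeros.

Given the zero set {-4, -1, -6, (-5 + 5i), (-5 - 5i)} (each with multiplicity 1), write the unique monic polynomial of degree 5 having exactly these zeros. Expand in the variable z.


The polynomial is p(z) = ∏_{α ∈ S} (z − α), where S = {-4, -1, -6, (-5 + 5i), (-5 - 5i)}.
Expanding the product yields: p(z) = z^5 + 21·z^4 + 194·z^3 + 914·z^2 + 1940·z + 1200.
Note conjugate pairs combine to real quadratics: (z − (-5+5i))(z − (-5−5i)) = z² + 10z + 50.
The resulting polynomial has degree 5 and real coefficients as required.

p(z) = z^5 + 21·z^4 + 194·z^3 + 914·z^2 + 1940·z + 1200.


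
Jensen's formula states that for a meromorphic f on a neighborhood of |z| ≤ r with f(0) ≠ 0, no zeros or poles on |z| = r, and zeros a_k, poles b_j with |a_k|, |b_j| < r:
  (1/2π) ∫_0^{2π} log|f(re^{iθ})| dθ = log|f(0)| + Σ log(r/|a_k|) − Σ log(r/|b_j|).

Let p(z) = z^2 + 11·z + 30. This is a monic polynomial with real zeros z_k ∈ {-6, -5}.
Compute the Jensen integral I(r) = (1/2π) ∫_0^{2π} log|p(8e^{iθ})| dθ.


Zeros: -6, -5; r = 8.
Inside |z| < r: -6, -5. Outside (|z| ≥ r): ∅.
p(0) = 30, so log|p(0)| = log(30) = 3.4012.
Apply Jensen: I(r) = log|p(0)| + Σ_k log(r/|z_k|), summed over zeros inside |z| < r.
  log(r/|z_k|) for z_k = -6: log(8/6) = 0.2877
  log(r/|z_k|) for z_k = -5: log(8/5) = 0.4700
Sum over inside zeros: 0.7577.
I(r) = log|p(0)| + (inside sum) = 3.4012 + 0.7577 = 4.1589.
Closed form (all zeros inside, monic): I(r) = n·log(r) = 2·log(8) = 4.1589. ✓

I(r) ≈ 4.1589.
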